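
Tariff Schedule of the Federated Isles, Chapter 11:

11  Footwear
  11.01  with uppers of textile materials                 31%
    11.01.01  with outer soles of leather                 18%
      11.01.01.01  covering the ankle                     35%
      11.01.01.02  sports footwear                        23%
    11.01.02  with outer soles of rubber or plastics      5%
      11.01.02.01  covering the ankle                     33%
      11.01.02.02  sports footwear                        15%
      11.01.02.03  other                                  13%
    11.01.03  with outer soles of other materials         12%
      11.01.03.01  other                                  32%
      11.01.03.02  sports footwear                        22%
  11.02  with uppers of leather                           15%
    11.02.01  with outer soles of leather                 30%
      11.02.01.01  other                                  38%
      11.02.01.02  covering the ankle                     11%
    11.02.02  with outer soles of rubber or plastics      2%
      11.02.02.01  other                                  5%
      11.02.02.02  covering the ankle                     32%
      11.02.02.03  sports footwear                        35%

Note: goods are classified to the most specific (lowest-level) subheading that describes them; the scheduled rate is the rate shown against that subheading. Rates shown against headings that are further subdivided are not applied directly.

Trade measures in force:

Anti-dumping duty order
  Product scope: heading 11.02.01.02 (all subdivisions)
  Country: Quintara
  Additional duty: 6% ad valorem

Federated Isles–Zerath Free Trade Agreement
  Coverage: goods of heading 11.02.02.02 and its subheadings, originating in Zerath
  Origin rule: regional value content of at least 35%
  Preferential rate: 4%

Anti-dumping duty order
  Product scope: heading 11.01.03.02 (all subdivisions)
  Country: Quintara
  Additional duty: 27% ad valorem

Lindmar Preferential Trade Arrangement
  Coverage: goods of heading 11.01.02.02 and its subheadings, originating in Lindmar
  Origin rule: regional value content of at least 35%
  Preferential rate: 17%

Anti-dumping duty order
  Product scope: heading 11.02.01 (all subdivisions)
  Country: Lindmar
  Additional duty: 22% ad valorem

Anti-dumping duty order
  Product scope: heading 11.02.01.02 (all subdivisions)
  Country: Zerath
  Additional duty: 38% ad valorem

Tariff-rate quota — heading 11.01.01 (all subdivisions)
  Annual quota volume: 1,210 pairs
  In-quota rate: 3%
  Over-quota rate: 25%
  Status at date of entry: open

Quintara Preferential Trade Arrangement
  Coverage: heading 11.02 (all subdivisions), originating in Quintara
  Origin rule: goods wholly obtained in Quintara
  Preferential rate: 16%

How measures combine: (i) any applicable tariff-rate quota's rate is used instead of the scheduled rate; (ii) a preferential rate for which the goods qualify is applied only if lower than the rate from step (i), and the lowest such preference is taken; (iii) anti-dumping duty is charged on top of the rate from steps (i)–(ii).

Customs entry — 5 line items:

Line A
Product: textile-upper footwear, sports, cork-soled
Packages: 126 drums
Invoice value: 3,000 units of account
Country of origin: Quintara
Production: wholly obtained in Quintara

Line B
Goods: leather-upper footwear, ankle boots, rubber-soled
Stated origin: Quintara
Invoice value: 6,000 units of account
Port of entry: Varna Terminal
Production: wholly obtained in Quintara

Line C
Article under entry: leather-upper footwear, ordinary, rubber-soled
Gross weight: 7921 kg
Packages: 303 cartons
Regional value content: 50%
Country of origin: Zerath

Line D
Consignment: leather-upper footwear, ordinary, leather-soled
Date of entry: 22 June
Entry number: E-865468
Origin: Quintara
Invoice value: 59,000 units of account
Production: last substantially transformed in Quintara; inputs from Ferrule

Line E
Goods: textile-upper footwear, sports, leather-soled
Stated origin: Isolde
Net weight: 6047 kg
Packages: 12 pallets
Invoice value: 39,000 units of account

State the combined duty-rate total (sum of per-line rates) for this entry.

Line A: textile-upper → 11.01; cork-soled → 11.01.03; sports → 11.01.03.02. Scheduled 22%. Quintara agreement on 11.02: 11.01.03.02 not covered; anti-dumping (Quintara, 11.01.03.02): +27%; total 22% + 27% = 49%. → 49%.
Line B: leather-upper → 11.02; rubber-soled → 11.02.02; ankle boots → 11.02.02.02. Scheduled 32%. Quintara agreement on 11.02: wholly obtained → 16% available; preferential 16%. → 16%.
Line C: leather-upper → 11.02; rubber-soled → 11.02.02; ordinary → 11.02.02.01. Scheduled 5%. Zerath agreement on 11.02.02.02: 11.02.02.01 not covered. → 5%.
Line D: leather-upper → 11.02; leather-soled → 11.02.01; ordinary → 11.02.01.01. Scheduled 38%. Quintara agreement on 11.02: not wholly obtained. → 38%.
Line E: textile-upper → 11.01; leather-soled → 11.01.01; sports → 11.01.01.02. Scheduled 23%. quota on 11.01.01 open → in-quota 3%. → 3%.
Sum: 49% + 16% + 5% + 38% + 3% = 111%.

111%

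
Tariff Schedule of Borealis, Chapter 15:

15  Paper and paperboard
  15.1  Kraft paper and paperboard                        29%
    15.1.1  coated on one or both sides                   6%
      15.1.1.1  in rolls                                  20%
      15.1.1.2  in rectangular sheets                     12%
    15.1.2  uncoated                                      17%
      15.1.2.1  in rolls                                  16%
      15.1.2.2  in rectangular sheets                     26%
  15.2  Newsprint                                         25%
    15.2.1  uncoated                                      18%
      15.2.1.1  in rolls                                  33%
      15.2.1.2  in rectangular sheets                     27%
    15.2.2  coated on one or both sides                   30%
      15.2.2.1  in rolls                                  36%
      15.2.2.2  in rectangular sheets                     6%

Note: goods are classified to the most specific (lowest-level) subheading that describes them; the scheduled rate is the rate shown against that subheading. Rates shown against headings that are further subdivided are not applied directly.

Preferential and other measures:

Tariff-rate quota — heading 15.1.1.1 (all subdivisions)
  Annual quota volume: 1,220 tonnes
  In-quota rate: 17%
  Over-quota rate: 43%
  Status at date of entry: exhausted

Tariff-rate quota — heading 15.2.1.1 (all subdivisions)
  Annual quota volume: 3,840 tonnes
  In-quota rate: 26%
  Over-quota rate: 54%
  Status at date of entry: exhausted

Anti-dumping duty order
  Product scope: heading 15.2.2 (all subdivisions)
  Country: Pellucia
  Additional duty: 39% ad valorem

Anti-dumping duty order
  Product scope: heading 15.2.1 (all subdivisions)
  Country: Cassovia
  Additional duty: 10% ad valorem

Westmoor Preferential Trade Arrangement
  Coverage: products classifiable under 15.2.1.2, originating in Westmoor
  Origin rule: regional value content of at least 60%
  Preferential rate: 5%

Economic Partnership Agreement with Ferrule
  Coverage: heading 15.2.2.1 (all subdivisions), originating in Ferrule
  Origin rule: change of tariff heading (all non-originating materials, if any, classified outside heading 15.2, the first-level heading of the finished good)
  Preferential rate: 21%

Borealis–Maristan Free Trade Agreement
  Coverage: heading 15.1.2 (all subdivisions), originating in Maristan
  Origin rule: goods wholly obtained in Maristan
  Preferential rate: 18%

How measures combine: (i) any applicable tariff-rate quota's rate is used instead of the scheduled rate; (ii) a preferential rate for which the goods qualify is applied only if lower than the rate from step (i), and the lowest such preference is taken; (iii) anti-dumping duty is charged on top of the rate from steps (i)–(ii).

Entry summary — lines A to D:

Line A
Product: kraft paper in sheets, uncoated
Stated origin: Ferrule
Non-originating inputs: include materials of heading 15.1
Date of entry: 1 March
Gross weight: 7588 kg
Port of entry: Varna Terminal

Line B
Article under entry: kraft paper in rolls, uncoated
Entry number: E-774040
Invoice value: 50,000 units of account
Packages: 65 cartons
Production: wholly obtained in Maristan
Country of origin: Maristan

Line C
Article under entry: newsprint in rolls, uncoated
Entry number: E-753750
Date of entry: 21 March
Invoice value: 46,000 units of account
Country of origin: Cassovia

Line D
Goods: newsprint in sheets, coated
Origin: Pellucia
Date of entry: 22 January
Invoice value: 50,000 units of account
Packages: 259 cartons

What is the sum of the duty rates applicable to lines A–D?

Line A: kraft paper → 15.1; uncoated → 15.1.2; in sheets → 15.1.2.2. Scheduled 26%. Ferrule agreement on 15.2.2.1: 15.1.2.2 not covered. → 26%.
Line B: kraft paper → 15.1; uncoated → 15.1.2; in rolls → 15.1.2.1. Scheduled 16%. Maristan agreement on 15.1.2: wholly obtained → 18% available; preference 18% not lower than 16% → no reduction. → 16%.
Line C: newsprint → 15.2; uncoated → 15.2.1; in rolls → 15.2.1.1. Scheduled 33%. quota on 15.2.1.1 exhausted → over-quota 54%; anti-dumping (Cassovia, 15.2.1): +10%; total 54% + 10% = 64%. → 64%.
Line D: newsprint → 15.2; coated → 15.2.2; in sheets → 15.2.2.2. Scheduled 6%. anti-dumping (Pellucia, 15.2.2): +39%; total 6% + 39% = 45%. → 45%.
Sum: 26% + 16% + 64% + 45% = 151%.

151%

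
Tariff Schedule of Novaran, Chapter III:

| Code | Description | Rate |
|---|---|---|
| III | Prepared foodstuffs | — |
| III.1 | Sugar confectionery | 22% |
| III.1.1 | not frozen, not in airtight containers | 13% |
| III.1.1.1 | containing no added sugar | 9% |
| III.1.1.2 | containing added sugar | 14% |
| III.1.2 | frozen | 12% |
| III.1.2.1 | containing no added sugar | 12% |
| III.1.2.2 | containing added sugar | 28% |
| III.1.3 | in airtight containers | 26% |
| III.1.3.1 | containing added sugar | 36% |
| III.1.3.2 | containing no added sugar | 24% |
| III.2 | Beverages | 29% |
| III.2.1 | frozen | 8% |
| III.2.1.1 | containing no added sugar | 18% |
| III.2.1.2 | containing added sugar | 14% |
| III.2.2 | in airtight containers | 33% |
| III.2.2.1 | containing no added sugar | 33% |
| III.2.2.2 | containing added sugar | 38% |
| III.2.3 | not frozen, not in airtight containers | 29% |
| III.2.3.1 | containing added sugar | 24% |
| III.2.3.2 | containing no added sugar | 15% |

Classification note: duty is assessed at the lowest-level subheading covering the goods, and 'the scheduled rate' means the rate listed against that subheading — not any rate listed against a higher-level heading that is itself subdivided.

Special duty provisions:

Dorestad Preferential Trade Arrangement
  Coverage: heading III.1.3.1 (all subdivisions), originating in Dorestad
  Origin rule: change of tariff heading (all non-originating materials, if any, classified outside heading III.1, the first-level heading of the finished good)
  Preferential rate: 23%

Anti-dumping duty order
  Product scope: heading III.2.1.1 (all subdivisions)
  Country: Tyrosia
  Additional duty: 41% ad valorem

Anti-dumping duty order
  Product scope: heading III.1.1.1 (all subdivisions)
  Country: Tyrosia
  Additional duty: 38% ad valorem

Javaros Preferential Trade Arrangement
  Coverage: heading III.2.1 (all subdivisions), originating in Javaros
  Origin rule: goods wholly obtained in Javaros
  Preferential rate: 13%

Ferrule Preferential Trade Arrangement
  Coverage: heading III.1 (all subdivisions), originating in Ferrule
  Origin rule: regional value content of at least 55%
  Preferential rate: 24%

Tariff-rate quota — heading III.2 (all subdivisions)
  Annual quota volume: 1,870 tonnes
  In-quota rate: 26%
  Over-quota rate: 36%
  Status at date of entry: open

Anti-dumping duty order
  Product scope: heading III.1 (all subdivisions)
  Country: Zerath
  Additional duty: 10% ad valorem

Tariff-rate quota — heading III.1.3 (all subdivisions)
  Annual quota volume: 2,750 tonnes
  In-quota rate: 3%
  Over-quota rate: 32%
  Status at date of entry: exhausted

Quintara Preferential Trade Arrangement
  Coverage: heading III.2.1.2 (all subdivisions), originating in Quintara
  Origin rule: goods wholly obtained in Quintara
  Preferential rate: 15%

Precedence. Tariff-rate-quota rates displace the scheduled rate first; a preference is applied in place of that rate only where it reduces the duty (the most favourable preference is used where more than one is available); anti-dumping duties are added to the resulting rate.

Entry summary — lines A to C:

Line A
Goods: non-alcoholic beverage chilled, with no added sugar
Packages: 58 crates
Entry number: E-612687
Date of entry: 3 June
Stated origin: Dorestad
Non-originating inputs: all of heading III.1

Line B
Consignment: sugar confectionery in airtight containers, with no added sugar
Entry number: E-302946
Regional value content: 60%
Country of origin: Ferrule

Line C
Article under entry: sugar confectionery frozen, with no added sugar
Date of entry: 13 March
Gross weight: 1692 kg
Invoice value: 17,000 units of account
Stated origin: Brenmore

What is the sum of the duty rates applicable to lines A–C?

62%

Line A: non-alcoholic beverage → III.2; chilled → III.2.3; with no added sugar → III.2.3.2. Scheduled 15%. quota on III.2 open → in-quota 26%; Dorestad agreement on III.1.3.1: III.2.3.2 not covered. → 26%.
Line B: sugar confectionery → III.1; in airtight containers → III.1.3; with no added sugar → III.1.3.2. Scheduled 24%. quota on III.1.3 exhausted → over-quota 32%; Ferrule agreement on III.1: RVC ≥ 55% → 24% available; preferential 24%. → 24%.
Line C: sugar confectionery → III.1; frozen → III.1.2; with no added sugar → III.1.2.1. Scheduled 12%. No special measure applies. → 12%.
Sum: 26% + 24% + 12% = 62%.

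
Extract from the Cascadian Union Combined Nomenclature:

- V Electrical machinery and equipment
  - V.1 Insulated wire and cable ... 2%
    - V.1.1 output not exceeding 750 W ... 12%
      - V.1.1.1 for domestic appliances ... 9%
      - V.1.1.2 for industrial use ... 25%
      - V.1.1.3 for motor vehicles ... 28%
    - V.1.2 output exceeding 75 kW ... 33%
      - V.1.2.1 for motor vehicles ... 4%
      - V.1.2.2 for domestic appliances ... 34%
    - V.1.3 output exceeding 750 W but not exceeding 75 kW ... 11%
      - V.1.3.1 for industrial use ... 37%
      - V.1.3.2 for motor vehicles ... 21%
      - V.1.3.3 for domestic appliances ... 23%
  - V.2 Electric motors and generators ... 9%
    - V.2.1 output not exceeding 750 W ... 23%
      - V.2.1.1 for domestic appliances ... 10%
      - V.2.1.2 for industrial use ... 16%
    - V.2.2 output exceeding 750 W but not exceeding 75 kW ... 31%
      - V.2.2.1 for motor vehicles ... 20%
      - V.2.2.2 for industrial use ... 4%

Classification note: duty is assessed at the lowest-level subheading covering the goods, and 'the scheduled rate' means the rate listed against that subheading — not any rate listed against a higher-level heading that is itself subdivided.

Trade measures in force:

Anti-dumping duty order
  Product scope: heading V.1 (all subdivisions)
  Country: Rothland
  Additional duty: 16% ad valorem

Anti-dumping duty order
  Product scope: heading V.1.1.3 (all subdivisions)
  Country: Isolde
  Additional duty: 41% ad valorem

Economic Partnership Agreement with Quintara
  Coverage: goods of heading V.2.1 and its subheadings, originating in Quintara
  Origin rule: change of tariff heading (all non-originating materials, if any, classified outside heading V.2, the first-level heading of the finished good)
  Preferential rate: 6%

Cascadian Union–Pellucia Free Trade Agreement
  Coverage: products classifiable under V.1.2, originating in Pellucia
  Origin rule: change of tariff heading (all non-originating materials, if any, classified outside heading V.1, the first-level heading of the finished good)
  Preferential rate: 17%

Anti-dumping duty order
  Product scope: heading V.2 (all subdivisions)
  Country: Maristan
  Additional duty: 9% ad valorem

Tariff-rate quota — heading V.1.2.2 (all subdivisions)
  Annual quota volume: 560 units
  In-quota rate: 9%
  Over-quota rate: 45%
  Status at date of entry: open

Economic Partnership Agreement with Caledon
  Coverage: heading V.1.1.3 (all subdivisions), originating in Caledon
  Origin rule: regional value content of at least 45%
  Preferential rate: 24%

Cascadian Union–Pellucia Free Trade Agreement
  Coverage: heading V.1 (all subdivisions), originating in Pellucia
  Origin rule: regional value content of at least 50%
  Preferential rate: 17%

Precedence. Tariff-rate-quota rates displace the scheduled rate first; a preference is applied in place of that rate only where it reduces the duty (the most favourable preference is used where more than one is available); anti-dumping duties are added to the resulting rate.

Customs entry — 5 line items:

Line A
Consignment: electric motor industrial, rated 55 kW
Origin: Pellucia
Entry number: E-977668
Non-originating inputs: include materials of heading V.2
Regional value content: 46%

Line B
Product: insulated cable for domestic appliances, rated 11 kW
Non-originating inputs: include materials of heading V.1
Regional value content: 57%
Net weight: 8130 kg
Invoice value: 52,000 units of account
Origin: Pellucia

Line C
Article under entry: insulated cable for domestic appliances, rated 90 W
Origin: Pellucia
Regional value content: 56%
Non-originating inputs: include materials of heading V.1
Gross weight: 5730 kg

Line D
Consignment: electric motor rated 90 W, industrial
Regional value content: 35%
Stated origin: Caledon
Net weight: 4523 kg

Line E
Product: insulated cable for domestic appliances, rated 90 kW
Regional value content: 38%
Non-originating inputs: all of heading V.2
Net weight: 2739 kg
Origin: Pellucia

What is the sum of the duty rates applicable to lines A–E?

Line A: electric motor → V.2; rated 55 kW → V.2.2; industrial → V.2.2.2. Scheduled 4%. Pellucia agreement on V.1.2: V.2.2.2 not covered; Pellucia agreement on V.1: V.2.2.2 not covered. → 4%.
Line B: insulated cable → V.1; rated 11 kW → V.1.3; for domestic appliances → V.1.3.3. Scheduled 23%. Pellucia agreement on V.1.2: V.1.3.3 not covered; Pellucia agreement on V.1: RVC ≥ 50% → 17% available; preferential 17%. → 17%.
Line C: insulated cable → V.1; rated 90 W → V.1.1; for domestic appliances → V.1.1.1. Scheduled 9%. Pellucia agreement on V.1.2: V.1.1.1 not covered; Pellucia agreement on V.1: RVC ≥ 50% → 17% available; preference 17% not lower than 9% → no reduction. → 9%.
Line D: electric motor → V.2; rated 90 W → V.2.1; industrial → V.2.1.2. Scheduled 16%. Caledon agreement on V.1.1.3: V.2.1.2 not covered. → 16%.
Line E: insulated cable → V.1; rated 90 kW → V.1.2; for domestic appliances → V.1.2.2. Scheduled 34%. quota on V.1.2.2 open → in-quota 9%; Pellucia agreement on V.1.2: CTH met → 17% available; Pellucia agreement on V.1: RVC < 50%; preference 17% not lower than 9% → no reduction. → 9%.
Sum: 4% + 17% + 9% + 16% + 9% = 55%.

55%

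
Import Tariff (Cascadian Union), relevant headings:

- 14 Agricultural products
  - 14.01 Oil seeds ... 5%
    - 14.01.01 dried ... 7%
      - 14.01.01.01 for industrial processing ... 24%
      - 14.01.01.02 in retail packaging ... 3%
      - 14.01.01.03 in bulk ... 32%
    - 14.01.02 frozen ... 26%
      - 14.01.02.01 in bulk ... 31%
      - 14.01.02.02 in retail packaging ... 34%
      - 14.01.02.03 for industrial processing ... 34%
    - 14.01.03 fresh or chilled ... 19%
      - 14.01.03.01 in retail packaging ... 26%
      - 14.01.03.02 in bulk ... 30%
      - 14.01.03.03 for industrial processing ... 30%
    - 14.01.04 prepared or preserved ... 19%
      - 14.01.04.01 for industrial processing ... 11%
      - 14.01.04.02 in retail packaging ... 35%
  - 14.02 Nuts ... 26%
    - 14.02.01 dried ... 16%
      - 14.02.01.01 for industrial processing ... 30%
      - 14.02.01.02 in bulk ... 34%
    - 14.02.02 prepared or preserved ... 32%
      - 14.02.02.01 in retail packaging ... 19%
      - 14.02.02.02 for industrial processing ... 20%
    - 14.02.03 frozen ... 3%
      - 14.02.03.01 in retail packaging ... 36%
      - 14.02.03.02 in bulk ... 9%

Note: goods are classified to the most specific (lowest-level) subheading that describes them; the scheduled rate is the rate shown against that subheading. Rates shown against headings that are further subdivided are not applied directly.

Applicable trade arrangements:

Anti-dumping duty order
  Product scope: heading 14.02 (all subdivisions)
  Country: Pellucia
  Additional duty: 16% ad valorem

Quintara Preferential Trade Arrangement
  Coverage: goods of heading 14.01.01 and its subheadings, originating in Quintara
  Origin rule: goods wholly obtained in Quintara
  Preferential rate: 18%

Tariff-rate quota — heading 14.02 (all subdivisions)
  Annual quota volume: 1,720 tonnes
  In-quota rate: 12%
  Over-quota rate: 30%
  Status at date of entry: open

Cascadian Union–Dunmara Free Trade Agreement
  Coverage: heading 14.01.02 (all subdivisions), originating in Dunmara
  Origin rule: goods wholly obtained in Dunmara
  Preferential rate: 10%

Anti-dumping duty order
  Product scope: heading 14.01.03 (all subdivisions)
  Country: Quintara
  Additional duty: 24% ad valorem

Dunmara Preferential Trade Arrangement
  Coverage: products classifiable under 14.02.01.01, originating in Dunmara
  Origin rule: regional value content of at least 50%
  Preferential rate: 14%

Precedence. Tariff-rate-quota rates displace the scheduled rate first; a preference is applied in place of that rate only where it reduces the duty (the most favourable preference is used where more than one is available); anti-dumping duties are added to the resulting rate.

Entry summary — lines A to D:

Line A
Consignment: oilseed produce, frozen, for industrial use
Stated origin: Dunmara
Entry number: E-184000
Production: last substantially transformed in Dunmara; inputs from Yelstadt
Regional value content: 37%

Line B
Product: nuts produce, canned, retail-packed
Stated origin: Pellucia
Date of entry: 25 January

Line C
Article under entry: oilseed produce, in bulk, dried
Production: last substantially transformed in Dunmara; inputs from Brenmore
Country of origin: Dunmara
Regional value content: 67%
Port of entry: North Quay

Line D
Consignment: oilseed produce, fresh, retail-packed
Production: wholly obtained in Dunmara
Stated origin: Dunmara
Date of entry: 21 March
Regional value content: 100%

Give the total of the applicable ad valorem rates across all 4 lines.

Line A: oilseed → 14.01; frozen → 14.01.02; for industrial use → 14.01.02.03. Scheduled 34%. Dunmara agreement on 14.01.02: not wholly obtained; Dunmara agreement on 14.02.01.01: 14.01.02.03 not covered. → 34%.
Line B: nuts → 14.02; canned → 14.02.02; retail-packed → 14.02.02.01. Scheduled 19%. quota on 14.02 open → in-quota 12%; anti-dumping (Pellucia, 14.02): +16%; total 12% + 16% = 28%. → 28%.
Line C: oilseed → 14.01; dried → 14.01.01; in bulk → 14.01.01.03. Scheduled 32%. Dunmara agreement on 14.01.02: 14.01.01.03 not covered; Dunmara agreement on 14.02.01.01: 14.01.01.03 not covered. → 32%.
Line D: oilseed → 14.01; fresh → 14.01.03; retail-packed → 14.01.03.01. Scheduled 26%. Dunmara agreement on 14.01.02: 14.01.03.01 not covered; Dunmara agreement on 14.02.01.01: 14.01.03.01 not covered. → 26%.
Sum: 34% + 28% + 32% + 26% = 120%.

120%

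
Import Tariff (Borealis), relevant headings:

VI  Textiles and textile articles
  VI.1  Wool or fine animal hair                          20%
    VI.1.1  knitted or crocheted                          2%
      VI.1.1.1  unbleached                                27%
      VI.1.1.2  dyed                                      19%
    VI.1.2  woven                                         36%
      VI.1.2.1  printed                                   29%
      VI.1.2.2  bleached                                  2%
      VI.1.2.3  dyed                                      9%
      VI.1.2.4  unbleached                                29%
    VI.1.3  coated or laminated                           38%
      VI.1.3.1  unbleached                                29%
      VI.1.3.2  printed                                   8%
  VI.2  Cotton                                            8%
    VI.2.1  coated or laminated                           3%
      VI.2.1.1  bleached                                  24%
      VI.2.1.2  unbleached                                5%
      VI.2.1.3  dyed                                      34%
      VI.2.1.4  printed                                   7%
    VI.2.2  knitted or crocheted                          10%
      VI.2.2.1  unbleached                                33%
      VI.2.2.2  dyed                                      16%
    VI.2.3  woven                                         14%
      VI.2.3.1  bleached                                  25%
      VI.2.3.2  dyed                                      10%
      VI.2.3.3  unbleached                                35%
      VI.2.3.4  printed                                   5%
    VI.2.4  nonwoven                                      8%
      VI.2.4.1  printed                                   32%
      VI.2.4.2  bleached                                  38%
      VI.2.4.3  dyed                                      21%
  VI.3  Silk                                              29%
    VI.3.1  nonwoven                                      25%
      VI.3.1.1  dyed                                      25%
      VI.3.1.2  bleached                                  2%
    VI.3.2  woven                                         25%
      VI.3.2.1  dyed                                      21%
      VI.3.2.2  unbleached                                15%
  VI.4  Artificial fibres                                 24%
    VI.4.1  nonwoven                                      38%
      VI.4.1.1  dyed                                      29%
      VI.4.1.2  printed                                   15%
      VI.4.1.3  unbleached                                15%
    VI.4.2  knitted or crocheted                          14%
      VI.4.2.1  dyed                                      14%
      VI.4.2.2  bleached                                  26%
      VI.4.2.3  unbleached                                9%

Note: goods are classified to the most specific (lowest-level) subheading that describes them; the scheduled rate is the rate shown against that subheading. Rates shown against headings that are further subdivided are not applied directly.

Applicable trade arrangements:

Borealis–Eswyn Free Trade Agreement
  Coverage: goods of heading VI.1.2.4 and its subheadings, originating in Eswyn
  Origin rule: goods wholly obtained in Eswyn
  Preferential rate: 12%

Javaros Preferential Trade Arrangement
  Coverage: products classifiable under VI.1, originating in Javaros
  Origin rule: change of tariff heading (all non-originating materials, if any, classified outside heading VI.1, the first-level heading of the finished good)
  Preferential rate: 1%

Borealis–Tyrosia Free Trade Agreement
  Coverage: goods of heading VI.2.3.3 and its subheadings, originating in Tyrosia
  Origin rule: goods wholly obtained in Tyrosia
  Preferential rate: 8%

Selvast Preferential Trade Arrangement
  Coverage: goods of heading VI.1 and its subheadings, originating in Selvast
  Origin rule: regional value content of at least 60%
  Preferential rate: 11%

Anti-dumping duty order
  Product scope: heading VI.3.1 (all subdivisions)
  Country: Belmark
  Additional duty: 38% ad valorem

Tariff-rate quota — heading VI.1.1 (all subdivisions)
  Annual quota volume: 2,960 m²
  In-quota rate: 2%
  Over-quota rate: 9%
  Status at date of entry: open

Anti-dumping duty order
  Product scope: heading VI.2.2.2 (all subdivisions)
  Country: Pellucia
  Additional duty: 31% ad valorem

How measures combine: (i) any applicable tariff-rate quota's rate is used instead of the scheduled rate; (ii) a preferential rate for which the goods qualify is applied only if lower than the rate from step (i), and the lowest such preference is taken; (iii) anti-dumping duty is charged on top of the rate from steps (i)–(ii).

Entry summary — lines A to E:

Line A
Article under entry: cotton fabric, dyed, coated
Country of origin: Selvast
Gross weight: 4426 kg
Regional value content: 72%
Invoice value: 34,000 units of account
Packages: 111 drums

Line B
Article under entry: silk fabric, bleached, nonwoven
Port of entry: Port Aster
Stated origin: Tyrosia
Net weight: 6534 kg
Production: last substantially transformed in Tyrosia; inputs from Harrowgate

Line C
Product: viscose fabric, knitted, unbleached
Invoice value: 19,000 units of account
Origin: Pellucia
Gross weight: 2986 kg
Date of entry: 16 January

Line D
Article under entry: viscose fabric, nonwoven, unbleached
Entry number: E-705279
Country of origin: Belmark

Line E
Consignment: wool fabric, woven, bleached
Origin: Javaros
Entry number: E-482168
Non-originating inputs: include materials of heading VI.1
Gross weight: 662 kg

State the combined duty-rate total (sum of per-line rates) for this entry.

62%

Line A: cotton → VI.2; coated → VI.2.1; dyed → VI.2.1.3. Scheduled 34%. Selvast agreement on VI.1: VI.2.1.3 not covered. → 34%.
Line B: silk → VI.3; nonwoven → VI.3.1; bleached → VI.3.1.2. Scheduled 2%. Tyrosia agreement on VI.2.3.3: VI.3.1.2 not covered. → 2%.
Line C: viscose → VI.4; knitted → VI.4.2; unbleached → VI.4.2.3. Scheduled 9%. No special measure applies. → 9%.
Line D: viscose → VI.4; nonwoven → VI.4.1; unbleached → VI.4.1.3. Scheduled 15%. No special measure applies. → 15%.
Line E: wool → VI.1; woven → VI.1.2; bleached → VI.1.2.2. Scheduled 2%. Javaros agreement on VI.1: CTH not met. → 2%.
Sum: 34% + 2% + 9% + 15% + 2% = 62%.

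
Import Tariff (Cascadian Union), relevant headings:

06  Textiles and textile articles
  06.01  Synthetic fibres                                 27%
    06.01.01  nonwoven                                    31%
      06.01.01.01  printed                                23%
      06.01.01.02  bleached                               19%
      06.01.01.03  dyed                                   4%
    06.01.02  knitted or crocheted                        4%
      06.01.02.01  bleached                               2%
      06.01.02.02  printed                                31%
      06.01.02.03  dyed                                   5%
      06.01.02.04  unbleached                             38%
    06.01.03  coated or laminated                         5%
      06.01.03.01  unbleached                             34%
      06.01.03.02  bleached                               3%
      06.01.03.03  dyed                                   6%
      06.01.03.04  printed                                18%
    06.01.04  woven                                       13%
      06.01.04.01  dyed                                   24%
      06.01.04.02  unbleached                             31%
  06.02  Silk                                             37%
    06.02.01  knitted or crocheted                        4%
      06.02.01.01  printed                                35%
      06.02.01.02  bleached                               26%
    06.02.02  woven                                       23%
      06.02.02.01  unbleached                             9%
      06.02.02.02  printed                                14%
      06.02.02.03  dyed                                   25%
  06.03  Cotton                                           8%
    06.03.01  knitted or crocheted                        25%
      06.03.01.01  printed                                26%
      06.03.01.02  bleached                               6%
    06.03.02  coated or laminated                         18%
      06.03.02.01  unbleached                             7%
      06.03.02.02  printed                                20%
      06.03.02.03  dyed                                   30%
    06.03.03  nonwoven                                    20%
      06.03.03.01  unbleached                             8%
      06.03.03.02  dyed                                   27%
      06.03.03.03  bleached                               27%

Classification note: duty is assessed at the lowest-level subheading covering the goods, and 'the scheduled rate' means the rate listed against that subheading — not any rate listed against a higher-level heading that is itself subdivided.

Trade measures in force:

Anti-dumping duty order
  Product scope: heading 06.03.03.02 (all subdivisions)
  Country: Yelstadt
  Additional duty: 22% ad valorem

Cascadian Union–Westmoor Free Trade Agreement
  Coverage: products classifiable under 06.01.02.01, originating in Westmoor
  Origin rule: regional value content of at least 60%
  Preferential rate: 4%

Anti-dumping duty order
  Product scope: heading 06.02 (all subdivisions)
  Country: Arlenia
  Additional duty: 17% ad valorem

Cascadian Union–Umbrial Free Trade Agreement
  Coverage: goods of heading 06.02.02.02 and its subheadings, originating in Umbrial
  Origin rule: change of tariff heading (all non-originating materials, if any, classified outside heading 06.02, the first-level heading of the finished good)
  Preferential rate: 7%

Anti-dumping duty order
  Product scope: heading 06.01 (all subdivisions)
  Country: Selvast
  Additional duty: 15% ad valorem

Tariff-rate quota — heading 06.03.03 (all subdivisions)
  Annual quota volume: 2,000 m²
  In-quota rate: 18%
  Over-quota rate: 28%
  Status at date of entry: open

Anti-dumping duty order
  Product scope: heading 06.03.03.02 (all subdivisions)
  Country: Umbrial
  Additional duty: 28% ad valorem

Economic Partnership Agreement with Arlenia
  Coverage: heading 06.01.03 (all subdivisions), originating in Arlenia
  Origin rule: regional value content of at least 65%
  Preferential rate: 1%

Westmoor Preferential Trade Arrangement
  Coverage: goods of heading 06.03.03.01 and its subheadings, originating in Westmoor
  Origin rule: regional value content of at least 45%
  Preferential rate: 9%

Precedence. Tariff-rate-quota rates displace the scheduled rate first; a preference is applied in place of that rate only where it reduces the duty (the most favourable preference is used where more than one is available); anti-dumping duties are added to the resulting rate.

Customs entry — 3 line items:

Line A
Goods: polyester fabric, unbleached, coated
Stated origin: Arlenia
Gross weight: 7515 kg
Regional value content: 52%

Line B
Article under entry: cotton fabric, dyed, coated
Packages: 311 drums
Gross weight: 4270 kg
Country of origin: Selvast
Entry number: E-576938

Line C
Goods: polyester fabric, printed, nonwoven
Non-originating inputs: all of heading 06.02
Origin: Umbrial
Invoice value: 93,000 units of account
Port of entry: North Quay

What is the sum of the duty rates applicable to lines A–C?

87%

Line A: polyester → 06.01; coated → 06.01.03; unbleached → 06.01.03.01. Scheduled 34%. Arlenia agreement on 06.01.03: RVC < 65%. → 34%.
Line B: cotton → 06.03; coated → 06.03.02; dyed → 06.03.02.03. Scheduled 30%. No special measure applies. → 30%.
Line C: polyester → 06.01; nonwoven → 06.01.01; printed → 06.01.01.01. Scheduled 23%. Umbrial agreement on 06.02.02.02: 06.01.01.01 not covered. → 23%.
Sum: 34% + 30% + 23% = 87%.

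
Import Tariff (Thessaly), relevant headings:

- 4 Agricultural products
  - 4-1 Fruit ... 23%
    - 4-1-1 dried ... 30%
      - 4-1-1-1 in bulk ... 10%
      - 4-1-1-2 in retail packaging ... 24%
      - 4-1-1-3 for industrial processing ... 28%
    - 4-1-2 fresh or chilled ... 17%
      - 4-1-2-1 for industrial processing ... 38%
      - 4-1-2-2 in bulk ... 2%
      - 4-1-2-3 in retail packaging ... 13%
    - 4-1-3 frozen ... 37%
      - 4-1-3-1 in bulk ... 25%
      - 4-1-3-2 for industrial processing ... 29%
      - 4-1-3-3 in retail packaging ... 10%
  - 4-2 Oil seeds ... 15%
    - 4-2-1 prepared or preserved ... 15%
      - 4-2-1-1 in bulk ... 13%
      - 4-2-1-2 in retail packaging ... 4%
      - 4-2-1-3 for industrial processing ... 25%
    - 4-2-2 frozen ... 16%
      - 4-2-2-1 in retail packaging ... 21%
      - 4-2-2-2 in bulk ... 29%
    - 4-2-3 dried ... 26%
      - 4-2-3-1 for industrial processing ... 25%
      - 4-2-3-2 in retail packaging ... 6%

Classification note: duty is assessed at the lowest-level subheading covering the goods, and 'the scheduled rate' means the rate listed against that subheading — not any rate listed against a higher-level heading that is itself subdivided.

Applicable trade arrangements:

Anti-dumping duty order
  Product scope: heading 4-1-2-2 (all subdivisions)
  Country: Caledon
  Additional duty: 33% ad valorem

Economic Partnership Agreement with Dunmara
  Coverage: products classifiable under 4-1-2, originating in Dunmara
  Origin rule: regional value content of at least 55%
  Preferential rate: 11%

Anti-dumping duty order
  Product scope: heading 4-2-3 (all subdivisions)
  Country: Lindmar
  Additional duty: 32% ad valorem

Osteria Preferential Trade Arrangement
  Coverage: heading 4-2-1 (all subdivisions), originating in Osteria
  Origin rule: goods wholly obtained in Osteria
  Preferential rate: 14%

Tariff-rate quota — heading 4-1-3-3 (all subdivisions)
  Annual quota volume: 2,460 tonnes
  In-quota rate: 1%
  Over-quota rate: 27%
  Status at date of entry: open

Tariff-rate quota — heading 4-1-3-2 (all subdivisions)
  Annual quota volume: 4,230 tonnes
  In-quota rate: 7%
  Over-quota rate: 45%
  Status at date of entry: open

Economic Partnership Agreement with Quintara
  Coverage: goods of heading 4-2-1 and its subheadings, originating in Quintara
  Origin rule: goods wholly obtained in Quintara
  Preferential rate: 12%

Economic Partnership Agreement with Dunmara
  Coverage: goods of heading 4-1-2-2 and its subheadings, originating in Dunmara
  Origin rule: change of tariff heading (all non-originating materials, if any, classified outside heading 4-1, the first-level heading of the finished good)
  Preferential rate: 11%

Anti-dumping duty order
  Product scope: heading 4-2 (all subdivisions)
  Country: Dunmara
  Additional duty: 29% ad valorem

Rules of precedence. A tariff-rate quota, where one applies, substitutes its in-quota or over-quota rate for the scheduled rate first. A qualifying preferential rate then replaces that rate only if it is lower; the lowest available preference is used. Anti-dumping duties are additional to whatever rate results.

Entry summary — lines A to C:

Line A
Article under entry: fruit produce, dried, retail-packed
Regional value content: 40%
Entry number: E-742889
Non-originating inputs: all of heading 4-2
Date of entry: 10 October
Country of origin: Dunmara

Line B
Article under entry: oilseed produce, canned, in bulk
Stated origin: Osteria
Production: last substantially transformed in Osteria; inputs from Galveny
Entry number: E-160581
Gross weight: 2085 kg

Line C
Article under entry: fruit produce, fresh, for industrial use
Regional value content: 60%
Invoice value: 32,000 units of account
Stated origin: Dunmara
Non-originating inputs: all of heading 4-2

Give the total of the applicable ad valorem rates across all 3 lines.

48%

Line A: fruit → 4-1; dried → 4-1-1; retail-packed → 4-1-1-2. Scheduled 24%. Dunmara agreement on 4-1-2: 4-1-1-2 not covered; Dunmara agreement on 4-1-2-2: 4-1-1-2 not covered. → 24%.
Line B: oilseed → 4-2; canned → 4-2-1; in bulk → 4-2-1-1. Scheduled 13%. Osteria agreement on 4-2-1: not wholly obtained. → 13%.
Line C: fruit → 4-1; fresh → 4-1-2; for industrial use → 4-1-2-1. Scheduled 38%. Dunmara agreement on 4-1-2: RVC ≥ 55% → 11% available; Dunmara agreement on 4-1-2-2: 4-1-2-1 not covered; preferential 11%. → 11%.
Sum: 24% + 13% + 11% = 48%.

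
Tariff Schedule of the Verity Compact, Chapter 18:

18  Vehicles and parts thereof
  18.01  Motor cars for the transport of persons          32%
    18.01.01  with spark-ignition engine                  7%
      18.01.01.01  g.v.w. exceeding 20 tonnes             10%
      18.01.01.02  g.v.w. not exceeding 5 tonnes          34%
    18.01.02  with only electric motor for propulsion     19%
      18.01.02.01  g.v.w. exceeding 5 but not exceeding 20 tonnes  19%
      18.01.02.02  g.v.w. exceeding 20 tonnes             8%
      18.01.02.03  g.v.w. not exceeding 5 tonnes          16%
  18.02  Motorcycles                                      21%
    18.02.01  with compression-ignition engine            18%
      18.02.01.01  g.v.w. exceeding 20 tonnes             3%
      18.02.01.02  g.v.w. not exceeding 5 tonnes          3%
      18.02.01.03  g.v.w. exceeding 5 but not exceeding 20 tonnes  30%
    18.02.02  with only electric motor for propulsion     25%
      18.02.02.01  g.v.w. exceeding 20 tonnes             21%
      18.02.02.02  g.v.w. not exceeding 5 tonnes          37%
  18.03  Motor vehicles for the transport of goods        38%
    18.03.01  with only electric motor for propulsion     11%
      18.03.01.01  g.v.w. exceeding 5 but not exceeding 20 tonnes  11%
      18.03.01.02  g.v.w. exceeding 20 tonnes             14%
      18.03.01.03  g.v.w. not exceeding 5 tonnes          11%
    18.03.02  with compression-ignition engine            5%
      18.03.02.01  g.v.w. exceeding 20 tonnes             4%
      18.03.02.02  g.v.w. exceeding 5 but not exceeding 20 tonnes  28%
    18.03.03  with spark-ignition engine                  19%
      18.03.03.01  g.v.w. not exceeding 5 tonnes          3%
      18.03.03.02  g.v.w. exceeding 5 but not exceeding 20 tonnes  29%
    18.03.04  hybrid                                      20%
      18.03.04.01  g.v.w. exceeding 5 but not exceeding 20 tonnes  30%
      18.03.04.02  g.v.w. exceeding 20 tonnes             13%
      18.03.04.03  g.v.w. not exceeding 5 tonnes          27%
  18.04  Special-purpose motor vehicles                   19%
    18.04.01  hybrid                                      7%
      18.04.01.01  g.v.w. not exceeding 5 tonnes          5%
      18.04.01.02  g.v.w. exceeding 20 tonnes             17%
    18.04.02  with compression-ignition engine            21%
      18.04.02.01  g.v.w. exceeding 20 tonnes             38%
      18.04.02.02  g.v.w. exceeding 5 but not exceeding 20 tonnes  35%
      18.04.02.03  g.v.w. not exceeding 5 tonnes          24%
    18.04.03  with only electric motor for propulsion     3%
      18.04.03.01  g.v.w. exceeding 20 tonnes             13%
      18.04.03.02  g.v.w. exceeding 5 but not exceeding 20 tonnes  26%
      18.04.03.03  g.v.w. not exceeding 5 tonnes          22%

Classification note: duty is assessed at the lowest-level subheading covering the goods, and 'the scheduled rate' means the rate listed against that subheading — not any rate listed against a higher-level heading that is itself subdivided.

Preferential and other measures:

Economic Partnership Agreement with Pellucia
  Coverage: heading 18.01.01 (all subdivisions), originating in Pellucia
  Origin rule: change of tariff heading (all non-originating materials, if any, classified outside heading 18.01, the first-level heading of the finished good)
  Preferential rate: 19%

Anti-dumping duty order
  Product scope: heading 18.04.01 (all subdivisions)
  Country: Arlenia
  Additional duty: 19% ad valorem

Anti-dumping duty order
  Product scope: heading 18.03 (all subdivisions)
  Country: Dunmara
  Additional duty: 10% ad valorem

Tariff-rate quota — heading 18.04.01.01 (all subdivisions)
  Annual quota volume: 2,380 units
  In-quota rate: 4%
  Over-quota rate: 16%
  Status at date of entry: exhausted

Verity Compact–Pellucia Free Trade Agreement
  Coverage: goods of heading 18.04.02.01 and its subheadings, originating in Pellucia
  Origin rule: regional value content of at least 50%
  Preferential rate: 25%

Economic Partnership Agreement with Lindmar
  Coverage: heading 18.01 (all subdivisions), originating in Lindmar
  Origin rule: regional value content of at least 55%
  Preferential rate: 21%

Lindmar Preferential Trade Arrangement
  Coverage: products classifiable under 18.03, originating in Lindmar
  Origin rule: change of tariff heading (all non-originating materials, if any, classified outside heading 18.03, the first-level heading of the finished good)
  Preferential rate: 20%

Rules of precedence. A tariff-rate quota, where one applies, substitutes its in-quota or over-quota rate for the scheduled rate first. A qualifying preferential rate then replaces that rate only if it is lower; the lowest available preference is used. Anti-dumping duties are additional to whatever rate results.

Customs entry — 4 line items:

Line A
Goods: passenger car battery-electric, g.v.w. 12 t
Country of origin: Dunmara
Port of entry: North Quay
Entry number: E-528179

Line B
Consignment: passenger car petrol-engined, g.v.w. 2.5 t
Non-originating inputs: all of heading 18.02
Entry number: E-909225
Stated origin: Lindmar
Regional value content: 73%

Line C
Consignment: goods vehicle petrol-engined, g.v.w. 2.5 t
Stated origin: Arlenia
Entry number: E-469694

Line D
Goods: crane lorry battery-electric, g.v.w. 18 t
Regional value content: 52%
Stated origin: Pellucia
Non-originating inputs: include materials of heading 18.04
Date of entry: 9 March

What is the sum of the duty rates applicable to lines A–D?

69%

Line A: passenger car → 18.01; battery-electric → 18.01.02; g.v.w. 12 t → 18.01.02.01. Scheduled 19%. No special measure applies. → 19%.
Line B: passenger car → 18.01; petrol-engined → 18.01.01; g.v.w. 2.5 t → 18.01.01.02. Scheduled 34%. Lindmar agreement on 18.01: RVC ≥ 55% → 21% available; Lindmar agreement on 18.03: 18.01.01.02 not covered; preferential 21%. → 21%.
Line C: goods vehicle → 18.03; petrol-engined → 18.03.03; g.v.w. 2.5 t → 18.03.03.01. Scheduled 3%. No special measure applies. → 3%.
Line D: crane lorry → 18.04; battery-electric → 18.04.03; g.v.w. 18 t → 18.04.03.02. Scheduled 26%. Pellucia agreement on 18.01.01: 18.04.03.02 not covered; Pellucia agreement on 18.04.02.01: 18.04.03.02 not covered. → 26%.
Sum: 19% + 21% + 3% + 26% = 69%.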